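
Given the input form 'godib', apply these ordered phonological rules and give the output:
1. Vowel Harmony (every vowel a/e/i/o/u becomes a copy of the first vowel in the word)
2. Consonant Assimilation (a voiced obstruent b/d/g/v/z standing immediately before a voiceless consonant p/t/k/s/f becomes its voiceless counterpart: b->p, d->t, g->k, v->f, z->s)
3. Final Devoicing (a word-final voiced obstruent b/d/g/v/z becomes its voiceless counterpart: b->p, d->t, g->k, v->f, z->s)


Starting form: 'godib'
Rule 1: Vowel Harmony: all vowels become 'o' (matching first vowel). 'godib' -> 'godob'
Rule 2: Consonant Assimilation: no voiced obstruent (b/d/g/v/z) stands immediately before a voiceless consonant (p/t/k/s/f). No change.
Rule 3: Final Devoicing: word-final voiced obstruent 'b' becomes voiceless 'p'. 'godob' -> 'godop'
Final form: 'godop'

godop


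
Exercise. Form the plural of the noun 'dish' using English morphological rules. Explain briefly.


Apply rule: Add -es (sibilant/fricative ending). 'dish' becomes 'dishes'.

dishes


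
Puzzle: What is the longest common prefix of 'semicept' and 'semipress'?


Compare from the start: 4 characters match: 'semi'. Mismatch at position 5: 'c' vs 'p'.

semi


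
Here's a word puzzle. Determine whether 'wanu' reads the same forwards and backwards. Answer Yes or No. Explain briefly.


Forward: 'wanu'
Reversed: 'unaw'
They differ.

No


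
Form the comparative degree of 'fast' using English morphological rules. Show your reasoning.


Apply comparative formation (add -er): 'fast' -> 'faster'.

faster


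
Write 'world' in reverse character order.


Reverse 'world' character by character: 'dlrow'.

dlrow


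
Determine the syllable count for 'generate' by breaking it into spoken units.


Break 'generate' into syllables: gen-er-ate -> gen | er | ate = 3 syllables

3 syllables


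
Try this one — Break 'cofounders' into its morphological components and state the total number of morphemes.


Step 1: Identify prefix: 'co' (meaning: together)
Step 2: Identify root: 'found'
Step 3: Identify suffix(es): 'er, s'
Decomposition: co- (prefix: together) + found (root) + -er (suffix: one who) + -s (plural)
Total morphemes: 4

4 morphemes (co- (prefix: together) + found (root) + -er (suffix: one who) + -s (plural))


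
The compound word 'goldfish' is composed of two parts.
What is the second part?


Split 'goldfish' into 'gold' + 'fish'. The second part is 'fish'.

fish


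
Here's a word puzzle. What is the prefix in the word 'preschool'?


The word 'preschool' = 'pre' (prefix) + 'school' (root). The prefix is 'pre'.

pre


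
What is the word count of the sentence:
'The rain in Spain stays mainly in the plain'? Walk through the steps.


Split into words: The | rain | in | Spain | stays | mainly | in | the | plain = 9 words.

9


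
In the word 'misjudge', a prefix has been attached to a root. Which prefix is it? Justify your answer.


The word 'misjudge' = 'mis' (prefix) + 'judge' (root). The prefix is 'mis'.

mis


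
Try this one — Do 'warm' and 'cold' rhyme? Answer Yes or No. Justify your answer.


Rime (stressed vowel + following sounds) of 'warm': -arm = /ɔːrm/
Rime of 'cold': -old = /oʊld/
/ɔːrm/ and /oʊld/ are different ending sounds, so the words do not rhyme.

No


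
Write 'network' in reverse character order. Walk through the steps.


Reverse 'network' character by character: 'krowten'.

krowten


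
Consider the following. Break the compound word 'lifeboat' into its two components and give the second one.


Split 'lifeboat' into 'life' + 'boat'. The second part is 'boat'.

boat


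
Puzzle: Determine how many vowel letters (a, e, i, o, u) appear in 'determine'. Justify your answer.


Vowels in 'determine': e, e, i, e = 4 vowels.

4


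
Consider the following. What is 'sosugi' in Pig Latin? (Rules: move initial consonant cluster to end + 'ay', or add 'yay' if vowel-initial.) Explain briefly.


'sosugi': move consonant cluster 's' to end and add 'ay': 'osugisay'.

osugisay


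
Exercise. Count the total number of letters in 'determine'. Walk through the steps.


Spell out 'determine' and number each letter: d(1), e(2), t(3), e(4), r(5), m(6), i(7), n(8), e(9). Total: 9 letters.

9


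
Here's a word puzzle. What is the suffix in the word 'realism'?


The word 'realism' = 'real' (root) + '-ism' (suffix). The suffix is '-ism'.

ism


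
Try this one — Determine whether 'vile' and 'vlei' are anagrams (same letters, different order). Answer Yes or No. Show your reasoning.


Sorted letters of 'vile': 'eilv'
Sorted letters of 'vlei': 'eilv'
They match.

Yes


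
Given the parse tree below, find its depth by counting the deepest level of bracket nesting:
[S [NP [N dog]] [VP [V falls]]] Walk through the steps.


Count bracket nesting levels:
'[' at pos 0: depth = 1
'[' at pos 3: depth = 2
'[' at pos 7: depth = 3
'[' at pos 16: depth = 2
'[' at pos 20: depth = 3
Maximum depth reached: 3

3


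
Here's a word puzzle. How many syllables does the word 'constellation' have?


Break 'constellation' into syllables: con-stel-la-tion -> con | stel | la | tion = 4 syllables

4 syllables


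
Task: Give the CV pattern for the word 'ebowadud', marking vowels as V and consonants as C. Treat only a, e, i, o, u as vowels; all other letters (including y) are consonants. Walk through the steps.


Letter mapping: e = V, b = C, o = V, w = C, a = V, d = C, u = V, d = C.

VCVCVCVC


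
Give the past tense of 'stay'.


Apply rule: Add -ed. 'stay' becomes 'stayed'.

stayed


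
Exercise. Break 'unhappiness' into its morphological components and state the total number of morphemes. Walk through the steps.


Step 1: Identify prefix: 'un' (meaning: not/reverse)
Step 2: Identify root: 'happy'
Step 3: Identify suffix(es): 'ness'
Decomposition: un- (prefix: not/reverse) + happy (root) + -ness (suffix: state of)
Total morphemes: 3

3 morphemes (un- (prefix: not/reverse) + happy (root) + -ness (suffix: state of))


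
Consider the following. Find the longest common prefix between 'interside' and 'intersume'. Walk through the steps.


Compare from the start: 6 characters match: 'inters'. Mismatch at position 7: 'i' vs 'u'.

inters


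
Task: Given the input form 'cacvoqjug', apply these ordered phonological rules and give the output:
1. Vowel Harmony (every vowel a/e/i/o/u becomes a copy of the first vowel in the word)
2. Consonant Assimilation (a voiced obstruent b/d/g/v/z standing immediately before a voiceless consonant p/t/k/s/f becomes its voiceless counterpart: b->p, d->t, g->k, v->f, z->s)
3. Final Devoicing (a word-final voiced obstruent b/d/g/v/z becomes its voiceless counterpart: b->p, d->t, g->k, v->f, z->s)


Starting form: 'cacvoqjug'
Rule 1: Vowel Harmony: all vowels become 'a' (matching first vowel). 'cacvoqjug' -> 'cacvaqjag'
Rule 2: Consonant Assimilation: no voiced obstruent (b/d/g/v/z) stands immediately before a voiceless consonant (p/t/k/s/f). No change.
Rule 3: Final Devoicing: word-final voiced obstruent 'g' becomes voiceless 'k'. 'cacvaqjag' -> 'cacvaqjak'
Final form: 'cacvaqjak'

cacvaqjak


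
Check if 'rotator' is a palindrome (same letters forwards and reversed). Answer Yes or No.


Forward: 'rotator'
Reversed: 'rotator'
They are identical.

Yes


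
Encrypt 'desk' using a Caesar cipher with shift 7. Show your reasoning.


Shift each letter by 7: d -> k, e -> l, s -> z, k -> r. Result: 'klzr'.

klzr


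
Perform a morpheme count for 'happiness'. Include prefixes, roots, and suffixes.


Decomposition: happy (root) + -ness (suffix) = 2 morpheme(s)

2 morphemes


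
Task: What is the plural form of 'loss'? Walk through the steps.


Apply rule: Add -es (sibilant/fricative ending). 'loss' becomes 'losses'.

losses


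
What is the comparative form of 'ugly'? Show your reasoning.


Apply comparative formation (consonant + y: change y to i, add -er): 'ugly' -> 'uglier'.

uglier


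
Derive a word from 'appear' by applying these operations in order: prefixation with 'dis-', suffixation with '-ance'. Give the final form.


Step 1: Add prefix 'dis-' to 'appear' = 'disappear'
Step 2: Add suffix '-ance' to 'disappear' = 'disappearance'

disappearance


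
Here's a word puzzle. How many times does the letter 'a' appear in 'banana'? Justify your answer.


Letter 'a' in 'banana': found at position(s) 2, 4, 6 = 3 occurrence(s).

3


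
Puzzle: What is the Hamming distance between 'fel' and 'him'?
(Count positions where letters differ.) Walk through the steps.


Alignment:
Position 1: 'f' vs 'h' = DIFFER
Position 2: 'e' vs 'i' = DIFFER
Position 3: 'l' vs 'm' = DIFFER
Total differences: 3

3


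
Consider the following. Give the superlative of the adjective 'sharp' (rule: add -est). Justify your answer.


Apply superlative formation (add -est): 'sharp' -> 'sharpest'.

sharpest


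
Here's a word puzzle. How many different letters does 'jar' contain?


Unique letters in 'jar': {a, j, r} = 3 distinct letters.

3


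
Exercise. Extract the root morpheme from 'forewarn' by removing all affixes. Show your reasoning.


Remove prefix 'fore' from 'forewarn' to get root 'warn'.

warn


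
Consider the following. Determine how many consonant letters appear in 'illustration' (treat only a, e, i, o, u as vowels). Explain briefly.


Consonants in 'illustration': l, l, s, t, r, t, n = 7 consonants.

7


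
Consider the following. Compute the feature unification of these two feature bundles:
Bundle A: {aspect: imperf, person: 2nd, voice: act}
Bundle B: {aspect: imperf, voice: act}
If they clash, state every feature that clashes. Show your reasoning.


Compare features:
aspect: A=imperf vs B=imperf -> unified: imperf
person: A=2nd vs B=_ -> unified: 2nd
voice: A=act vs B=act -> unified: act
No clashes found.

Unified: {aspect: imperf, person: 2nd, voice: act}


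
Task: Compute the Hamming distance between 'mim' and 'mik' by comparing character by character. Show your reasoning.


Alignment:
Position 1: 'm' vs 'm' = match
Position 2: 'i' vs 'i' = match
Position 3: 'm' vs 'k' = DIFFER
Total differences: 1

1


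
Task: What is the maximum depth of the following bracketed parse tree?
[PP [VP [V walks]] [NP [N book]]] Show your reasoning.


Count bracket nesting levels:
'[' at pos 0: depth = 1
'[' at pos 4: depth = 2
'[' at pos 8: depth = 3
'[' at pos 19: depth = 2
'[' at pos 23: depth = 3
Maximum depth reached: 3

3


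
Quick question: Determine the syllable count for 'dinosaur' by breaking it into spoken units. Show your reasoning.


Break 'dinosaur' into syllables: di-no-saur -> di | no | saur = 3 syllables

3 syllables


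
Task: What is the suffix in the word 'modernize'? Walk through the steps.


The word 'modernize' = 'modern' (root) + '-ize' (suffix). The suffix is '-ize'.

ize


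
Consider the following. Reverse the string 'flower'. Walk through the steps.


Reverse 'flower' character by character: 'rewolf'.

rewolf


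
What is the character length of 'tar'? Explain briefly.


Spell out 'tar' and number each letter: t(1), a(2), r(3). Total: 3 letters.

3


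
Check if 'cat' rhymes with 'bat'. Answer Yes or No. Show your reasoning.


Rime (stressed vowel + following sounds) of 'cat': -at = /æt/
Rime of 'bat': -at = /æt/
/æt/ and /æt/ are the same ending sound, so the words rhyme.

Yes


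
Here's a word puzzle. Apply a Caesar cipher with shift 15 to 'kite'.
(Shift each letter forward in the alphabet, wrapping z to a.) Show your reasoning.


Shift each letter by 15: k -> z, i -> x, t -> i, e -> t. Result: 'zxit'.

zxit


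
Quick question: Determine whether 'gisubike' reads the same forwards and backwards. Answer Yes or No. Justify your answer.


Forward: 'gisubike'
Reversed: 'ekibusig'
They differ.

No


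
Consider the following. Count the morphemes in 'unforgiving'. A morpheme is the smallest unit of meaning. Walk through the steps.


Decomposition: un- (prefix) + forgive (root) + -ing (suffix) = 3 morpheme(s)

3 morphemes


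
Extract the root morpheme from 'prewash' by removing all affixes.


Remove prefix 'pre' from 'prewash' to get root 'wash'.

wash


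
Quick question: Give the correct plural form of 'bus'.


Apply rule: Add -es (sibilant/fricative ending). 'bus' becomes 'buses'.

buses


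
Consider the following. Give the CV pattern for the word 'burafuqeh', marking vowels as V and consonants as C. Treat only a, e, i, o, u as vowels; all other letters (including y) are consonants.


Letter mapping: b = C, u = V, r = C, a = V, f = C, u = V, q = C, e = V, h = C.

CVCVCVCVC


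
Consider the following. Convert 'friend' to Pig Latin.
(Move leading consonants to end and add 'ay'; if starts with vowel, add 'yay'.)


'friend': move consonant cluster 'fr' to end and add 'ay': 'iendfray'.

iendfray


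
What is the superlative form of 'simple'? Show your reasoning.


Apply superlative formation (ends in e: add -st): 'simple' -> 'simplest'.

simplest


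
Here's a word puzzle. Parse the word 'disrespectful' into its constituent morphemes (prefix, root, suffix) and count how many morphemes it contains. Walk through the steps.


Step 1: Identify prefix: 'dis' (meaning: not/apart)
Step 2: Identify root: 'respect'
Step 3: Identify suffix(es): 'ful'
Decomposition: dis- (prefix: not/apart) + respect (root) + -ful (suffix: full of)
Total morphemes: 3

3 morphemes (dis- (prefix: not/apart) + respect (root) + -ful (suffix: full of))


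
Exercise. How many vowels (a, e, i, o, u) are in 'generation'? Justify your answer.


Vowels in 'generation': e, e, a, i, o = 5 vowels.

5


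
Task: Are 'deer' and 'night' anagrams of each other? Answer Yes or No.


Sorted letters of 'deer': 'deer'
Sorted letters of 'night': 'ghint'
They do not match.

No


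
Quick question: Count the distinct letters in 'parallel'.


Unique letters in 'parallel': {a, e, l, p, r} = 5 distinct letters.

5


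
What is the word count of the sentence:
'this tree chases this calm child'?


Split into words: this | tree | chases | this | calm | child = 6 words.

6


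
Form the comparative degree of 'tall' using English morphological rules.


Apply comparative formation (add -er): 'tall' -> 'taller'.

taller


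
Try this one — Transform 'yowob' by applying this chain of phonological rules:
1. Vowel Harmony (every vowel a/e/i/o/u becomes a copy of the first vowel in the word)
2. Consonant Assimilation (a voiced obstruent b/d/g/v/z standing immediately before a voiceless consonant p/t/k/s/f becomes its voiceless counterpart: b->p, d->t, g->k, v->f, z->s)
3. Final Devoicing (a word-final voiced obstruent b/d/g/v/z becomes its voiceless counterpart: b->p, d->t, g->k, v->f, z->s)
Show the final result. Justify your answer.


Starting form: 'yowob'
Rule 1: Vowel Harmony: all vowels already match. No change.
Rule 2: Consonant Assimilation: no voiced obstruent (b/d/g/v/z) stands immediately before a voiceless consonant (p/t/k/s/f). No change.
Rule 3: Final Devoicing: word-final voiced obstruent 'b' becomes voiceless 'p'. 'yowob' -> 'yowop'
Final form: 'yowop'

yowop


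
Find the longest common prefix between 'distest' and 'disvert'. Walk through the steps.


Compare from the start: 3 characters match: 'dis'. Mismatch at position 4: 't' vs 'v'.

dis


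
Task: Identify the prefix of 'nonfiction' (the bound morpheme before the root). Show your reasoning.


The word 'nonfiction' = 'non' (prefix) + 'fiction' (root). The prefix is 'non'.

non


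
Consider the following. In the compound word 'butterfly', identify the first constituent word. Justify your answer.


Split 'butterfly' into 'butter' + 'fly'. The first part is 'butter'.

butter


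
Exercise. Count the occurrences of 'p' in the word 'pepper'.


Letter 'p' in 'pepper': found at position(s) 1, 3, 4 = 3 occurrence(s).

3


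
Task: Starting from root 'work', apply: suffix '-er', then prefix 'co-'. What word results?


Step 1: Add suffix '-er' to 'work' = 'worker'
Step 2: Add prefix 'co-' to 'worker' = 'coworker'

coworker


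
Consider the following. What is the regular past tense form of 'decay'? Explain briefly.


Apply rule: Add -ed. 'decay' becomes 'decayed'.

decayed


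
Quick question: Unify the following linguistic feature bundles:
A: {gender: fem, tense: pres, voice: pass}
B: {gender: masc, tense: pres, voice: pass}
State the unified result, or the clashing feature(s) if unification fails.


Compare features:
gender: A=fem vs B=masc -> CLASH
tense: A=pres vs B=pres -> unified: pres
voice: A=pass vs B=pass -> unified: pass
Clash detected on feature 'gender' (fem vs masc); unification fails.

CLASH on 'gender' (fem vs masc)


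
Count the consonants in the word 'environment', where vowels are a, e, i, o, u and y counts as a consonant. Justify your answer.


Consonants in 'environment': n, v, r, n, m, n, t = 7 consonants.

7


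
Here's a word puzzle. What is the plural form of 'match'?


Apply rule: Add -es (sibilant/fricative ending). 'match' becomes 'matches'.

matches


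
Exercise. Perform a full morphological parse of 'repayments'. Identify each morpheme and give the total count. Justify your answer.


Step 1: Identify prefix: 're' (meaning: again)
Step 2: Identify root: 'pay'
Step 3: Identify suffix(es): 'ment, s'
Decomposition: re- (prefix: again) + pay (root) + -ment (suffix: action/result) + -s (plural)
Total morphemes: 4

4 morphemes (re- (prefix: again) + pay (root) + -ment (suffix: action/result) + -s (plural))


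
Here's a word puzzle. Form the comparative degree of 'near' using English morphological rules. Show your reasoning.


Apply comparative formation (add -er): 'near' -> 'nearer'.

nearer


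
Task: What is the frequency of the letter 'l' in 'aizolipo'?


Letter 'l' in 'aizolipo': found at position(s) 5 = 1 occurrence(s).

1


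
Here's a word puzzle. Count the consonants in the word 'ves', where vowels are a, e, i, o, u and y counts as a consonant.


Consonants in 'ves': v, s = 2 consonants.

2


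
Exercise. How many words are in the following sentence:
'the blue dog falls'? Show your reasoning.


Split into words: the | blue | dog | falls = 4 words.

4


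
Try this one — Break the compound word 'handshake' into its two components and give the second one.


Split 'handshake' into 'hand' + 'shake'. The second part is 'shake'.

shake


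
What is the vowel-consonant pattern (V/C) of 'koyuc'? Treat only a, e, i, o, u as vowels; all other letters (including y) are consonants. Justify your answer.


Letter mapping: k = C, o = V, y = C, u = V, c = C.

CVCVC


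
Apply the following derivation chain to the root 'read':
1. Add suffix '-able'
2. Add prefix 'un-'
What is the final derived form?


Step 1: Add suffix '-able' to 'read' = 'readable'
Step 2: Add prefix 'un-' to 'readable' = 'unreadable'

unreadable


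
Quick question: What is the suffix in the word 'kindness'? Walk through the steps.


The word 'kindness' = 'kind' (root) + '-ness' (suffix). The suffix is '-ness'.

ness


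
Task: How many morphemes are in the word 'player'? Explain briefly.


Decomposition: play (root) + -er (suffix) = 2 morpheme(s)

2 morphemes


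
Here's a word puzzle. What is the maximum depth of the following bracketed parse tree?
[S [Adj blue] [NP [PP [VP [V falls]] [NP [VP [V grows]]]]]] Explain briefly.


Count bracket nesting levels:
'[' at pos 0: depth = 1
'[' at pos 3: depth = 2
'[' at pos 14: depth = 2
'[' at pos 18: depth = 3
'[' at pos 22: depth = 4
'[' at pos 26: depth = 5
'[' at pos 37: depth = 4
'[' at pos 41: depth = 5
'[' at pos 45: depth = 6
Maximum depth reached: 6

6


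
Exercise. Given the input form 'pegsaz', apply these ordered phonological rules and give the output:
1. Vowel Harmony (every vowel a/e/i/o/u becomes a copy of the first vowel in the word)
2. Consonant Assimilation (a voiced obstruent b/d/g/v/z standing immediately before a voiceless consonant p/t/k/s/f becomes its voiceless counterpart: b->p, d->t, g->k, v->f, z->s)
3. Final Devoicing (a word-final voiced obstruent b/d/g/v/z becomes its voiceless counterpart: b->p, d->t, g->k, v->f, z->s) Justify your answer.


Starting form: 'pegsaz'
Rule 1: Vowel Harmony: all vowels become 'e' (matching first vowel). 'pegsaz' -> 'pegsez'
Rule 2: Consonant Assimilation: voiced obstruent before voiceless consonant becomes voiceless ('gs' -> 'ks'). 'pegsez' -> 'peksez'
Rule 3: Final Devoicing: word-final voiced obstruent 'z' becomes voiceless 's'. 'peksez' -> 'pekses'
Final form: 'pekses'

pekses


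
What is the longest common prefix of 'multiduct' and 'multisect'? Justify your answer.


Compare from the start: 5 characters match: 'multi'. Mismatch at position 6: 'd' vs 's'.

multi


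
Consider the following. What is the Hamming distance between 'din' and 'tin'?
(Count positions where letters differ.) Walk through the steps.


Alignment:
Position 1: 'd' vs 't' = DIFFER
Position 2: 'i' vs 'i' = match
Position 3: 'n' vs 'n' = match
Total differences: 1

1


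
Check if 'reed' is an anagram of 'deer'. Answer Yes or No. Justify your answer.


Sorted letters of 'reed': 'deer'
Sorted letters of 'deer': 'deer'
They match.

Yes


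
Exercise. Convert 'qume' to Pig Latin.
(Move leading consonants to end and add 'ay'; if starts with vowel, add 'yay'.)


'qume': move consonant cluster 'q' to end and add 'ay': 'umeqay'.

umeqay


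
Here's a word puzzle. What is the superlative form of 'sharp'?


Apply superlative formation (add -est): 'sharp' -> 'sharpest'.

sharpest


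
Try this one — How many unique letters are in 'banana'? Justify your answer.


Unique letters in 'banana': {a, b, n} = 3 distinct letters.

3


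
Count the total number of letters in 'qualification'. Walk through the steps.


Spell out 'qualification' and number each letter: q(1), u(2), a(3), l(4), i(5), f(6), i(7), c(8), a(9), t(10), i(11), o(12), n(13). Total: 13 letters.

13


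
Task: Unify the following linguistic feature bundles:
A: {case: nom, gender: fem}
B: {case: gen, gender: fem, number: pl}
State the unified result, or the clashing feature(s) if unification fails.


Compare features:
case: A=nom vs B=gen -> CLASH
gender: A=fem vs B=fem -> unified: fem
number: A=_ vs B=pl -> unified: pl
Clash detected on feature 'case' (nom vs gen); unification fails.

CLASH on 'case' (nom vs gen)


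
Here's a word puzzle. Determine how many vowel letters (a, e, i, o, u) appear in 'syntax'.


Vowels in 'syntax': a = 1 vowels.

1


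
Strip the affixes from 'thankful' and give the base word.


Remove suffix '-ful' from 'thankful' to get root 'thank'.

thank


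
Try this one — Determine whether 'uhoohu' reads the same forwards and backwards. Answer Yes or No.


Forward: 'uhoohu'
Reversed: 'uhoohu'
They are identical.

Yes


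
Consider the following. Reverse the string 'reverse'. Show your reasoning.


Reverse 'reverse' character by character: 'esrever'.

esrever


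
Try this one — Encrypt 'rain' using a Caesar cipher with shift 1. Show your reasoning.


Shift each letter by 1: r -> s, a -> b, i -> j, n -> o. Result: 'sbjo'.

sbjo


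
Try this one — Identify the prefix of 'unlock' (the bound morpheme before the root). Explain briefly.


The word 'unlock' = 'un' (prefix) + 'lock' (root). The prefix is 'un'.

un


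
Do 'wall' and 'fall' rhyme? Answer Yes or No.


Rime (stressed vowel + following sounds) of 'wall': -all = /ɔːl/
Rime of 'fall': -all = /ɔːl/
/ɔːl/ and /ɔːl/ are the same ending sound, so the words rhyme.

Yes


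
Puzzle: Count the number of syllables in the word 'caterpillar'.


Break 'caterpillar' into syllables: cat-er-pil-lar -> cat | er | pil | lar = 4 syllables

4 syllables


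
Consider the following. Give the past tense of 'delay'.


Apply rule: Add -ed. 'delay' becomes 'delayed'.

delayed


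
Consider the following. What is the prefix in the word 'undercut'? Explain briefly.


The word 'undercut' = 'under' (prefix) + 'cut' (root). The prefix is 'under'.

under


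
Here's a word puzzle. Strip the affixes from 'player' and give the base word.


Remove suffix '-er' from 'player' to get root 'play'.

play


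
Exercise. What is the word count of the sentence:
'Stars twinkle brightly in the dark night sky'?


Split into words: Stars | twinkle | brightly | in | the | dark | night | sky = 8 words.

8


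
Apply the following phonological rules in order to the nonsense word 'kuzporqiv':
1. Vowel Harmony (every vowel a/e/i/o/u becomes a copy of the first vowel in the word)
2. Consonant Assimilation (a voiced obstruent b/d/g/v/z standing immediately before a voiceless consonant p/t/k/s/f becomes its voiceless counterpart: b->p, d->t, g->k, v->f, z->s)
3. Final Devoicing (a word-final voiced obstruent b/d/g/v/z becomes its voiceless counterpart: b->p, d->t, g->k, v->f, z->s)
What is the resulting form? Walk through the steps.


Starting form: 'kuzporqiv'
Rule 1: Vowel Harmony: all vowels become 'u' (matching first vowel). 'kuzporqiv' -> 'kuzpurquv'
Rule 2: Consonant Assimilation: voiced obstruent before voiceless consonant becomes voiceless ('zp' -> 'sp'). 'kuzpurquv' -> 'kuspurquv'
Rule 3: Final Devoicing: word-final voiced obstruent 'v' becomes voiceless 'f'. 'kuspurquv' -> 'kuspurquf'
Final form: 'kuspurquf'

kuspurquf


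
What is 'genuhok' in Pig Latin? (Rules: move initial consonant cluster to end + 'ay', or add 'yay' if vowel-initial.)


'genuhok': move consonant cluster 'g' to end and add 'ay': 'enuhokgay'.

enuhokgay


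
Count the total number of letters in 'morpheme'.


Spell out 'morpheme' and number each letter: m(1), o(2), r(3), p(4), h(5), e(6), m(7), e(8). Total: 8 letters.

8


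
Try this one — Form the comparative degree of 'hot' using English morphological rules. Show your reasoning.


Apply comparative formation (double final consonant, add -er): 'hot' -> 'hotter'.

hotter


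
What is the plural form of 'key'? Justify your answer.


Apply rule: Add -s. 'key' becomes 'keys'.

keys


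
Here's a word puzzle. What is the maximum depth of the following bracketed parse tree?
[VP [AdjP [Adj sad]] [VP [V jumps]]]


Count bracket nesting levels:
'[' at pos 0: depth = 1
'[' at pos 4: depth = 2
'[' at pos 10: depth = 3
'[' at pos 21: depth = 2
'[' at pos 25: depth = 3
Maximum depth reached: 3

3


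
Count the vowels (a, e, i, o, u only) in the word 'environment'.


Vowels in 'environment': e, i, o, e = 4 vowels.

4


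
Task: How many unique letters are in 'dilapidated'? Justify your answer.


Unique letters in 'dilapidated': {a, d, e, i, l, p, t} = 7 distinct letters.

7


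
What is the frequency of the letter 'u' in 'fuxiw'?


Letter 'u' in 'fuxiw': found at position(s) 2 = 1 occurrence(s).

1


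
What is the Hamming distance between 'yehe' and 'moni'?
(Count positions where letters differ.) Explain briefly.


Alignment:
Position 1: 'y' vs 'm' = DIFFER
Position 2: 'e' vs 'o' = DIFFER
Position 3: 'h' vs 'n' = DIFFER
Position 4: 'e' vs 'i' = DIFFER
Total differences: 4

4


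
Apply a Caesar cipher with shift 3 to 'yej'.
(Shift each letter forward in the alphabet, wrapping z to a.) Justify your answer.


Shift each letter by 3: y -> b, e -> h, j -> m. Result: 'bhm'.

bhm


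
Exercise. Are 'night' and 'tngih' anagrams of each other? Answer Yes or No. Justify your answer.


Sorted letters of 'night': 'ghint'
Sorted letters of 'tngih': 'ghint'
They match.

Yes


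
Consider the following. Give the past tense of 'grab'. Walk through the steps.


Apply rule: Double final consonant and add -ed. 'grab' becomes 'grabbed'.

grabbed


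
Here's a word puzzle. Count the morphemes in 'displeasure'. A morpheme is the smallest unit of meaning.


Decomposition: dis- (prefix) + please (root) + -ure (suffix) = 3 morpheme(s)

3 morphemes


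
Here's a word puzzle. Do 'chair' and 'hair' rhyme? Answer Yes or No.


Rime (stressed vowel + following sounds) of 'chair': -air = /ɛər/
Rime of 'hair': -air = /ɛər/
/ɛər/ and /ɛər/ are the same ending sound, so the words rhyme.

Yes


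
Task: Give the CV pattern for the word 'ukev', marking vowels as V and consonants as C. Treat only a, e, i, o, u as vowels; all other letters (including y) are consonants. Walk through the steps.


Letter mapping: u = V, k = C, e = V, v = C.

VCVC


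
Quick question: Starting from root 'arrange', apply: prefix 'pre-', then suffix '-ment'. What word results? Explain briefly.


Step 1: Add prefix 'pre-' to 'arrange' = 'prearrange'
Step 2: Add suffix '-ment' to 'prearrange' = 'prearrangement'

prearrangement


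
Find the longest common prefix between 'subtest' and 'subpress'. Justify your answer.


Compare from the start: 3 characters match: 'sub'. Mismatch at position 4: 't' vs 'p'.

sub


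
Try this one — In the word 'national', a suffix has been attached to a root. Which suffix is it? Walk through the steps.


The word 'national' = 'nation' (root) + '-al' (suffix). The suffix is '-al'.

al


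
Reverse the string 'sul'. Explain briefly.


Reverse 'sul' character by character: 'lus'.

lus


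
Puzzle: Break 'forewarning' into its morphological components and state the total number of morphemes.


Step 1: Identify prefix: 'fore' (meaning: before/front)
Step 2: Identify root: 'warn'
Step 3: Identify suffix(es): 'ing'
Decomposition: fore- (prefix: before/front) + warn (root) + -ing (suffix: ongoing action)
Total morphemes: 3

3 morphemes (fore- (prefix: before/front) + warn (root) + -ing (suffix: ongoing action))


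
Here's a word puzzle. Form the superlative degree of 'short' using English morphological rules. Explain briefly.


Apply superlative formation (add -est): 'short' -> 'shortest'.

shortest


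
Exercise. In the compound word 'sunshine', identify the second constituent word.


Split 'sunshine' into 'sun' + 'shine'. The second part is 'shine'.

shine


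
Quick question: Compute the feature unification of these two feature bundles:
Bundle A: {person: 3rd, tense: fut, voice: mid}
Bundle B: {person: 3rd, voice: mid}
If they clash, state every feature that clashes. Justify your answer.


Compare features:
person: A=3rd vs B=3rd -> unified: 3rd
tense: A=fut vs B=_ -> unified: fut
voice: A=mid vs B=mid -> unified: mid
No clashes found.

Unified: {person: 3rd, tense: fut, voice: mid}


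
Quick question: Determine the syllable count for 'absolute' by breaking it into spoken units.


Break 'absolute' into syllables: ab-so-lute -> ab | so | lute = 3 syllables

3 syllables


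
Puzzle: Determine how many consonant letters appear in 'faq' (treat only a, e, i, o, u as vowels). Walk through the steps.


Consonants in 'faq': f, q = 2 consonants.

2


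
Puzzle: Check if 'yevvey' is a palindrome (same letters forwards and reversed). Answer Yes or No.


Forward: 'yevvey'
Reversed: 'yevvey'
They are identical.

Yes


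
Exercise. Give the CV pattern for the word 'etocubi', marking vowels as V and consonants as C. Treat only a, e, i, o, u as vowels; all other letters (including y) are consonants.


Letter mapping: e = V, t = C, o = V, c = C, u = V, b = C, i = V.

VCVCVCV


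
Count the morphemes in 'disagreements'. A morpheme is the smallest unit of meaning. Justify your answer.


Decomposition: dis- (prefix) + agree (root) + -ment (suffix) + -s (plural) = 4 morpheme(s)

4 morphemes


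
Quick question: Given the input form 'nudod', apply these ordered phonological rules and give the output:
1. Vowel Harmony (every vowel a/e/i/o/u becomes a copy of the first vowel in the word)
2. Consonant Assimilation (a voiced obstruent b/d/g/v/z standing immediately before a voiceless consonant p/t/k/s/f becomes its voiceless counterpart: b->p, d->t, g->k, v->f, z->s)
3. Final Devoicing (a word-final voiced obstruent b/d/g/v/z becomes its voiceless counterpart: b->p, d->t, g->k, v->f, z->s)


Starting form: 'nudod'
Rule 1: Vowel Harmony: all vowels become 'u' (matching first vowel). 'nudod' -> 'nudud'
Rule 2: Consonant Assimilation: no voiced obstruent (b/d/g/v/z) stands immediately before a voiceless consonant (p/t/k/s/f). No change.
Rule 3: Final Devoicing: word-final voiced obstruent 'd' becomes voiceless 't'. 'nudud' -> 'nudut'
Final form: 'nudut'

nudut


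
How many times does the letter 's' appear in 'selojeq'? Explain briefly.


Letter 's' in 'selojeq': found at position(s) 1 = 1 occurrence(s).

1


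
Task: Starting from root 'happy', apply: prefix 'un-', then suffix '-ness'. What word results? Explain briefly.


Step 1: Add prefix 'un-' to 'happy' = 'unhappy'
Step 2: Add suffix '-ness' to 'unhappy' = 'unhappiness'

unhappiness


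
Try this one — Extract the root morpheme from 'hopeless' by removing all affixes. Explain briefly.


Remove suffix '-less' from 'hopeless' to get root 'hope'.

hope


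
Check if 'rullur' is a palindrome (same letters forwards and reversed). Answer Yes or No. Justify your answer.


Forward: 'rullur'
Reversed: 'rullur'
They are identical.

Yes


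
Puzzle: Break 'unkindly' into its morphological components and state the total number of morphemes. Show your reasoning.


Step 1: Identify prefix: 'un' (meaning: not/reverse)
Step 2: Identify root: 'kind'
Step 3: Identify suffix(es): 'ly'
Decomposition: un- (prefix: not/reverse) + kind (root) + -ly (suffix: in manner of)
Total morphemes: 3

3 morphemes (un- (prefix: not/reverse) + kind (root) + -ly (suffix: in manner of))


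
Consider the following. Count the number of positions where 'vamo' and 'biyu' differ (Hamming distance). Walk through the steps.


Alignment:
Position 1: 'v' vs 'b' = DIFFER
Position 2: 'a' vs 'i' = DIFFER
Position 3: 'm' vs 'y' = DIFFER
Position 4: 'o' vs 'u' = DIFFER
Total differences: 4

4


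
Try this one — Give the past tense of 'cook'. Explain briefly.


Apply rule: Add -ed. 'cook' becomes 'cooked'.

cooked


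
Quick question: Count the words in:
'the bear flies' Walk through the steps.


Split into words: the | bear | flies = 3 words.

3


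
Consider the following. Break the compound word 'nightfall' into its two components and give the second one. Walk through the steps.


Split 'nightfall' into 'night' + 'fall'. The second part is 'fall'.

fall


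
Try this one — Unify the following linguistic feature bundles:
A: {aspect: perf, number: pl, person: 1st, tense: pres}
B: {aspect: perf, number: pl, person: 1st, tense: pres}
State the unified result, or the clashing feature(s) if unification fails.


Compare features:
aspect: A=perf vs B=perf -> unified: perf
number: A=pl vs B=pl -> unified: pl
person: A=1st vs B=1st -> unified: 1st
tense: A=pres vs B=pres -> unified: pres
No clashes found.

Unified: {aspect: perf, number: pl, person: 1st, tense: pres}


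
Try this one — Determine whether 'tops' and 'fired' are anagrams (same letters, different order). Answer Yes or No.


Sorted letters of 'tops': 'opst'
Sorted letters of 'fired': 'defir'
They do not match.

No


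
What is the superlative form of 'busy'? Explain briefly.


Apply superlative formation (consonant + y: change y to i, add -est): 'busy' -> 'busiest'.

busiest


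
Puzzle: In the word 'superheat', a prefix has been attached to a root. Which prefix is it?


The word 'superheat' = 'super' (prefix) + 'heat' (root). The prefix is 'super'.

super


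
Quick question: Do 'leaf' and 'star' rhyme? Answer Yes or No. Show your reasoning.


Rime (stressed vowel + following sounds) of 'leaf': -eaf = /iːf/
Rime of 'star': -ar = /ɑːr/
/iːf/ and /ɑːr/ are different ending sounds, so the words do not rhyme.

No


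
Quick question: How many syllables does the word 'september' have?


Break 'september' into syllables: sep-tem-ber -> sep | tem | ber = 3 syllables

3 syllables


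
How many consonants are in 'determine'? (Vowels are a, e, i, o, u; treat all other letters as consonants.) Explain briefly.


Consonants in 'determine': d, t, r, m, n = 5 consonants.

5


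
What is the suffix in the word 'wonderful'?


The word 'wonderful' = 'wonder' (root) + '-ful' (suffix). The suffix is '-ful'.

ful


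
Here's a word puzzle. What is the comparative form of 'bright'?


Apply comparative formation (add -er): 'bright' -> 'brighter'.

brighter


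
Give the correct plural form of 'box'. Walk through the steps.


Apply rule: Add -es (sibilant/fricative ending). 'box' becomes 'boxes'.

boxes


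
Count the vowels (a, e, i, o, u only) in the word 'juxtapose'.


Vowels in 'juxtapose': u, a, o, e = 4 vowels.

4


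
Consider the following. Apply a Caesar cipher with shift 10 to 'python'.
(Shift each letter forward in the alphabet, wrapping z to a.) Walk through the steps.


Shift each letter by 10: p -> z, y -> i, t -> d, h -> r, o -> y, n -> x. Result: 'zidryx'.

zidryx


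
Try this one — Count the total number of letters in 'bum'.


Spell out 'bum' and number each letter: b(1), u(2), m(3). Total: 3 letters.

3


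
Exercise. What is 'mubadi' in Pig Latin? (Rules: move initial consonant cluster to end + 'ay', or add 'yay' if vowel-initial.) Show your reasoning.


'mubadi': move consonant cluster 'm' to end and add 'ay': 'ubadimay'.

ubadimay


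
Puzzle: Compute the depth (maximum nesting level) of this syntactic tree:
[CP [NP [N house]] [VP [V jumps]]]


Count bracket nesting levels:
'[' at pos 0: depth = 1
'[' at pos 4: depth = 2
'[' at pos 8: depth = 3
'[' at pos 19: depth = 2
'[' at pos 23: depth = 3
Maximum depth reached: 3

3


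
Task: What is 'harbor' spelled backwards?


Reverse 'harbor' character by character: 'robrah'.

robrah


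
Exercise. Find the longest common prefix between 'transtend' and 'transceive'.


Compare from the start: 5 characters match: 'trans'. Mismatch at position 6: 't' vs 'c'.

trans


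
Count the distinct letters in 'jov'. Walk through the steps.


Unique letters in 'jov': {j, o, v} = 3 distinct letters.

3


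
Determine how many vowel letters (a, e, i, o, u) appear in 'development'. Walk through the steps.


Vowels in 'development': e, e, o, e = 4 vowels.

4


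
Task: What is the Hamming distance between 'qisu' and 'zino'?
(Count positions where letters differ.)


Alignment:
Position 1: 'q' vs 'z' = DIFFER
Position 2: 'i' vs 'i' = match
Position 3: 's' vs 'n' = DIFFER
Position 4: 'u' vs 'o' = DIFFER
Total differences: 3

3


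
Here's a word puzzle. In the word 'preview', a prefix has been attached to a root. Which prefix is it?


The word 'preview' = 'pre' (prefix) + 'view' (root). The prefix is 'pre'.

pre


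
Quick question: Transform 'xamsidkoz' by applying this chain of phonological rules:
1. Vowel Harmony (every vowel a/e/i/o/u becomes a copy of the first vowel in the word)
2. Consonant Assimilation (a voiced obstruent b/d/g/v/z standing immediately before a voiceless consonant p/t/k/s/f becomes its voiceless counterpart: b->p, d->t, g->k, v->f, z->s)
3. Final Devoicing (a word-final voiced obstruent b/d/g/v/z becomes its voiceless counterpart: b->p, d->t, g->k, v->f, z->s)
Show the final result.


Starting form: 'xamsidkoz'
Rule 1: Vowel Harmony: all vowels become 'a' (matching first vowel). 'xamsidkoz' -> 'xamsadkaz'
Rule 2: Consonant Assimilation: voiced obstruent before voiceless consonant becomes voiceless ('dk' -> 'tk'). 'xamsadkaz' -> 'xamsatkaz'
Rule 3: Final Devoicing: word-final voiced obstruent 'z' becomes voiceless 's'. 'xamsatkaz' -> 'xamsatkas'
Final form: 'xamsatkas'

xamsatkas
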